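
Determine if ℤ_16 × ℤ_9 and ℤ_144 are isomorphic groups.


Comparing ℤ_16 × ℤ_9 and ℤ_144:
gcd(16,9) = 1, so ℤ_16 × ℤ_9 ≅ ℤ_144 (CRT)

Yes, ℤ_16 × ℤ_9 ≅ ℤ_144


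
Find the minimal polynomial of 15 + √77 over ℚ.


Let α = 15 + √77. Then α - 15 = √77, so (α - 15)² = 77, giving α² - 30α + 148 = 0. Degree 2 and α ∉ ℚ, so this is the minimal polynomial.

Minimal polynomial: x² - 30x + 148


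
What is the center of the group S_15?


Z(G) = {g ∈ G | gx = xg for all x ∈ G}
S_n is non-abelian for n ≥ 3; Z(S_15) is trivial

Z(S_15) = {e}


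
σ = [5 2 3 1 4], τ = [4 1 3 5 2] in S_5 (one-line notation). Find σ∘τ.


σ∘τ: apply τ first, then σ
1 →τ 4 →σ 1
2 →τ 1 →σ 5
3 →τ 3 →σ 3
4 →τ 5 →σ 4
5 →τ 2 →σ 2

σ∘τ = [1 5 3 4 2]


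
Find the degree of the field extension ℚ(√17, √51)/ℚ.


[ℚ(√17,√51):ℚ] = [ℚ(√17,√51):ℚ(√17)]·[ℚ(√17):ℚ] = 2·2 = 4

[ℚ(√17, √51)/ℚ] = 4


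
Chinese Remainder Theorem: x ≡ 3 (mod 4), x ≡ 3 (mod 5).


m₁ = 4, m₂ = 5, gcd = 1, so CRT applies. M = m₁·m₂ = 20
Let M₁ = M/m₁ = 5, M₂ = M/m₂ = 4
Find y₁ ≡ M₁⁻¹ (mod m₁): 5⁻¹ ≡ 1 (mod 4)
Find y₂ ≡ M₂⁻¹ (mod m₂): 4⁻¹ ≡ 4 (mod 5)
x = a₁·M₁·y₁ + a₂·M₂·y₂ = 3·5·1 + 3·4·4 = 63
Reduce mod 20: x ≡ 3
Check: 3 mod 4 = 3 ✓, 3 mod 5 = 3 ✓

x ≡ 3 (mod 20)


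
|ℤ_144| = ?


ℤ_n has n elements.

|ℤ_144| = 144


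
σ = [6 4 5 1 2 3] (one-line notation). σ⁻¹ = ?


To find σ⁻¹, swap domain and range:
σ(1) = 6 → σ⁻¹(6) = 1
σ(2) = 4 → σ⁻¹(4) = 2
σ(3) = 5 → σ⁻¹(5) = 3
σ(4) = 1 → σ⁻¹(1) = 4
σ(5) = 2 → σ⁻¹(2) = 5
σ(6) = 3 → σ⁻¹(3) = 6

σ⁻¹ = [4 5 6 2 3 1]


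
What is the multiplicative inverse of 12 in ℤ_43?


Use the extended Euclidean algorithm to write 1 = 12·s + 43·t; then s mod 43 is the inverse.
Euclidean algorithm:
  12 = 0·43 + 12
  43 = 3·12 + 7
  12 = 1·7 + 5
  7 = 1·5 + 2
  5 = 2·2 + 1
  2 = 2·1 + 0
gcd(12,43) = 1
Back-substitution gives: 12·(18) + 43·(-5) = 1
So 12⁻¹ ≡ 18 ≡ 18 (mod 43)
Check: 12 × 18 = 216 ≡ 1 (mod 43) ✓

12⁻¹ ≡ 18 (mod 43)


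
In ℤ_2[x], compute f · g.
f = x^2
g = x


Expand and collect like terms; reduce coefficients mod 2:
x^0: 0·0 = 0 ≡ 0 (mod 2)
x^1: 0·1 + 0·0 = 0 ≡ 0 (mod 2)
x^2: 0·1 + 1·0 = 0 ≡ 0 (mod 2)
x^3: 1·1 = 1 ≡ 1 (mod 2)
Result: x^3

f · g = x^3


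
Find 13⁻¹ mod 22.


Use the extended Euclidean algorithm to write 1 = 13·s + 22·t; then s mod 22 is the inverse.
Euclidean algorithm:
  13 = 0·22 + 13
  22 = 1·13 + 9
  13 = 1·9 + 4
  9 = 2·4 + 1
  4 = 4·1 + 0
gcd(13,22) = 1
Back-substitution gives: 13·(-5) + 22·(3) = 1
So 13⁻¹ ≡ -5 ≡ 17 (mod 22)
Check: 13 × 17 = 221 ≡ 1 (mod 22) ✓

13⁻¹ ≡ 17 (mod 22)


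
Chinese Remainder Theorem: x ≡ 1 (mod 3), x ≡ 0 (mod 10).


m₁ = 3, m₂ = 10, gcd = 1, so CRT applies. M = m₁·m₂ = 30
Let M₁ = M/m₁ = 10, M₂ = M/m₂ = 3
Find y₁ ≡ M₁⁻¹ (mod m₁): 10⁻¹ ≡ 1 (mod 3)
Find y₂ ≡ M₂⁻¹ (mod m₂): 3⁻¹ ≡ 7 (mod 10)
x = a₁·M₁·y₁ + a₂·M₂·y₂ = 1·10·1 + 0·3·7 = 10
Reduce mod 30: x ≡ 10
Check: 10 mod 3 = 1 ✓, 10 mod 10 = 0 ✓

x ≡ 10 (mod 30)


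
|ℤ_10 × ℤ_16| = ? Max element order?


|ℤ_10 × ℤ_16| = 10 × 16 = 160
Max element order = lcm(10,16) = 80
Cyclic? No (gcd=2)

|ℤ_10×ℤ_16| = 160, max element order = 80


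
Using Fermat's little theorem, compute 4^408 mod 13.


Fermat's little theorem: if p is prime and gcd(a,p)=1, then a^(p-1) ≡ 1 (mod p)
p = 13 is prime, gcd(4,13) = 1
Reduce exponent: 408 mod 12 = 0
So 4^408 ≡ 4^0 (mod 13)
4^0 = 1

4^408 ≡ 1 (mod 13)


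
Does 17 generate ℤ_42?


g generates ℤ_n iff gcd(g, n) = 1
gcd(17, 42) = 1
Since gcd = 1, 17 is a generator.

Yes, 17 generates ℤ_42


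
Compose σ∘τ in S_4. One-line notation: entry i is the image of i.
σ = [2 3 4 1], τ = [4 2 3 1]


σ∘τ: apply τ first, then σ
1 →τ 4 →σ 1
2 →τ 2 →σ 3
3 →τ 3 →σ 4
4 →τ 1 →σ 2

σ∘τ = [1 3 4 2]


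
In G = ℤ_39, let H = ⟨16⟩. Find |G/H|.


|⟨16⟩| = n / gcd(16, 39) = 39 / 1 = 39
H is normal (ℤ_39 is abelian).
|G/H| = |G| / |H| = 39 / 39 = 1

|G/H| = 1


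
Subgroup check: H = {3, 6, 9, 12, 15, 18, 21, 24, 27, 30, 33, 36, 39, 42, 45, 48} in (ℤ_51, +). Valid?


Subgroup test for H = {3, 6, 9, 12, 15, 18, 21, 24, 27, 30, 33, 36, 39, 42, 45, 48} in (ℤ_51, +):
(1) 0 ∈ H? No
(2) Closure: for all a,b ∈ H, (a+b) mod 51 ∈ H? No  [counterexample: 3 + 48 = 0 ∉ H]
(3) Inverses: for all a ∈ H, -a mod 51 ∈ H? Yes

No, H is not a subgroup of ℤ_51


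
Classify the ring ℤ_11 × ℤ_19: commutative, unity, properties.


Direct product ring; commutative with unity (1,1); but (1,0)·(0,1) = (0,0) gives zero divisors, so not an integral domain
Commutative: Yes
Integral domain: No
Has unity: Yes

ℤ_11 × ℤ_19: Commutative=Yes, Unity=Yes


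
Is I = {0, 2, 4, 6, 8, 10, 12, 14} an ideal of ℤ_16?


Check ideal conditions for I = {0, 2, 4, 6, 8, 10, 12, 14} in ℤ_16:
(1) I is an additive subgroup? Yes
(2) For r ∈ ℤ_16 and a ∈ I: r·a ∈ I? Yes

Yes, I is an ideal of ℤ_16


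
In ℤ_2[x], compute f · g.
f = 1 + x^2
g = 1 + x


Expand and collect like terms; reduce coefficients mod 2:
x^0: 1·1 = 1 ≡ 1 (mod 2)
x^1: 1·1 + 0·1 = 1 ≡ 1 (mod 2)
x^2: 0·1 + 1·1 = 1 ≡ 1 (mod 2)
x^3: 1·1 = 1 ≡ 1 (mod 2)
Result: 1 + x + x^2 + x^3

f · g = 1 + x + x^2 + x^3


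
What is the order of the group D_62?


|D_n| = 2n (n rotations and n reflections)
|D_62| = 2×62 = 124

|D_62| = 124


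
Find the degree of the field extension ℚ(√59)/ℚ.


√59 has minimal polynomial x² - 59 (irreducible over ℚ since 59 is squarefree)

[ℚ(√59)/ℚ] = 2


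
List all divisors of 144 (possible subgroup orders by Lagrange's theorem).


Lagrange's theorem: |H| divides |G|
|G| = 144
Divisors of 144: 1, 2, 3, 4, 6, 8, 9, 12, 16, 18, 24, 36, 48, 72, 144

Possible subgroup orders: {1, 2, 3, 4, 6, 8, 9, 12, 16, 18, 24, 36, 48, 72, 144}


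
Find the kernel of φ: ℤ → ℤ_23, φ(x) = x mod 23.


Kernel = preimage of identity
ker(φ) = {x ∈ ℤ : x ≡ 0 (mod 23)} = 23ℤ = {0, ±23, ±46, ...}

ker(φ) = 23ℤ


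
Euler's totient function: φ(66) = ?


Factor n: 66 = 2 × 3 × 11
φ(n) = n · ∏(1 - 1/p) over distinct primes p | n
φ(66) = 66 · (1 - 1/2) · (1 - 1/3) · (1 - 1/11) = 20

φ(66) = 20


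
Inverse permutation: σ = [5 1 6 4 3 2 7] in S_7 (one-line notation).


To find σ⁻¹, swap domain and range:
σ(1) = 5 → σ⁻¹(5) = 1
σ(2) = 1 → σ⁻¹(1) = 2
σ(3) = 6 → σ⁻¹(6) = 3
σ(4) = 4 → σ⁻¹(4) = 4
σ(5) = 3 → σ⁻¹(3) = 5
σ(6) = 2 → σ⁻¹(2) = 6
σ(7) = 7 → σ⁻¹(7) = 7

σ⁻¹ = [2 6 5 4 1 3 7]


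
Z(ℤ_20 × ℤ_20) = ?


Z(G) = {g ∈ G | gx = xg for all x ∈ G}
Direct product of abelian groups is abelian, so Z(G) = G

Z(ℤ_20 × ℤ_20) = ℤ_20 × ℤ_20


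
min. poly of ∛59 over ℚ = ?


∛59 satisfies x³ - 59 = 0, irreducible over ℚ (no rational root; 59 is not a perfect cube)

Minimal polynomial: x³ - 59


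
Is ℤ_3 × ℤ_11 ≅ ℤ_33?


Comparing ℤ_3 × ℤ_11 and ℤ_33:
gcd(3,11) = 1, so ℤ_3 × ℤ_11 ≅ ℤ_33 (CRT)

Yes, ℤ_3 × ℤ_11 ≅ ℤ_33


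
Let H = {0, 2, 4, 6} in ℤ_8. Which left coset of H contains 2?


2 + H = {2 + h (mod 8) : h ∈ H}
2+0=2, 2+2=4, 2+4=6, 2+6=0
2 + H = {0, 2, 4, 6} = 0 + H

2 + H = {0, 2, 4, 6}


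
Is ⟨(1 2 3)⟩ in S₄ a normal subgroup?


H = ⟨(1 2 3)⟩ in S₄
(1 4)(1 2 3)(1 4)⁻¹ = (4 2 3) ∉ ⟨(1 2 3)⟩

No, not a normal subgroup


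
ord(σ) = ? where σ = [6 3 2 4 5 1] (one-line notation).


Cycle decomposition: (1 6) (2 3)
Cycle lengths: 2, 2
Order = lcm(2, 2) = 2

ord(σ) = 2


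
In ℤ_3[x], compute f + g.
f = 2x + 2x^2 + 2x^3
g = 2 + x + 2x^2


Add coefficients mod 3:
x^0: 0 + 2 = 2 (mod 3)
x^1: 2 + 1 = 0 (mod 3)
x^2: 2 + 2 = 1 (mod 3)
x^3: 2 + 0 = 2 (mod 3)
Result: 2 + x^2 + 2x^3

f + g = 2 + x^2 + 2x^3


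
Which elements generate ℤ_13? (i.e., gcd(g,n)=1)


g generates ℤ_n iff gcd(g,n) = 1
Checking each g ∈ {1,...,12}:
gcd(1,13) = 1
gcd(2,13) = 1
gcd(3,13) = 1
gcd(4,13) = 1
gcd(5,13) = 1
gcd(6,13) = 1
gcd(7,13) = 1
gcd(8,13) = 1
gcd(9,13) = 1
gcd(10,13) = 1
gcd(11,13) = 1
gcd(12,13) = 1
Generators: {1, 2, 3, 4, 5, 6, 7, 8, 9, 10, 11, 12}
Number of generators = φ(13) = 12

Generators of ℤ_13 = {1, 2, 3, 4, 5, 6, 7, 8, 9, 10, 11, 12}


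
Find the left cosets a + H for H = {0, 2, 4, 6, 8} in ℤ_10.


H = {0, 2, 4, 6, 8}, |H| = 5
Number of cosets = |G|/|H| = 10/5 = 2
0 + H = {0, 2, 4, 6, 8}
1 + H = {1, 3, 5, 7, 9}

Cosets: 0+H={0,2,4,6,8}; 1+H={1,3,5,7,9}


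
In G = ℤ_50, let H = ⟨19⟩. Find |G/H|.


|⟨19⟩| = n / gcd(19, 50) = 50 / 1 = 50
H is normal (ℤ_50 is abelian).
|G/H| = |G| / |H| = 50 / 50 = 1

|G/H| = 1


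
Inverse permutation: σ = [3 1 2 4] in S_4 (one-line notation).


To find σ⁻¹, swap domain and range:
σ(1) = 3 → σ⁻¹(3) = 1
σ(2) = 1 → σ⁻¹(1) = 2
σ(3) = 2 → σ⁻¹(2) = 3
σ(4) = 4 → σ⁻¹(4) = 4

σ⁻¹ = [2 3 1 4]


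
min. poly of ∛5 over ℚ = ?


∛5 satisfies x³ - 5 = 0, irreducible over ℚ (no rational root; 5 is not a perfect cube)

Minimal polynomial: x³ - 5


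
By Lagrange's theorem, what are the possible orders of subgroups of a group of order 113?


Lagrange's theorem: |H| divides |G|
|G| = 113
Divisors of 113: 1, 113

Possible subgroup orders: {1, 113}


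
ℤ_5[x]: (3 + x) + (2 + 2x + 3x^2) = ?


Add coefficients mod 5:
x^0: 3 + 2 = 0 (mod 5)
x^1: 1 + 2 = 3 (mod 5)
x^2: 0 + 3 = 3 (mod 5)
Result: 3x + 3x^2

f + g = 3x + 3x^2


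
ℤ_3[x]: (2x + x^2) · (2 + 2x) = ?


Expand and collect like terms; reduce coefficients mod 3:
x^0: 0·2 = 0 ≡ 0 (mod 3)
x^1: 0·2 + 2·2 = 4 ≡ 1 (mod 3)
x^2: 2·2 + 1·2 = 6 ≡ 0 (mod 3)
x^3: 1·2 = 2 ≡ 2 (mod 3)
Result: x + 2x^3

f · g = x + 2x^3


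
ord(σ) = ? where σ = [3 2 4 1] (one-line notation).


Cycle decomposition: (1 3 4)
Cycle lengths: 3
Order = lcm(3) = 3

ord(σ) = 3


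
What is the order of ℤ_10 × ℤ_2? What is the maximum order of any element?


|ℤ_10 × ℤ_2| = 10 × 2 = 20
Max element order = lcm(10,2) = 10
Cyclic? No (gcd=2)

|ℤ_10×ℤ_2| = 20, max element order = 10


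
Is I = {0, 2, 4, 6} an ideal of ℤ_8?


Check ideal conditions for I = {0, 2, 4, 6} in ℤ_8:
(1) I is an additive subgroup? Yes
(2) For r ∈ ℤ_8 and a ∈ I: r·a ∈ I? Yes

Yes, I is an ideal of ℤ_8


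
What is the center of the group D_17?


Z(G) = {g ∈ G | gx = xg for all x ∈ G}
For odd n, Z(D_n) = {e}: no nontrivial rotation commutes with all reflections

Z(D_17) = {e}


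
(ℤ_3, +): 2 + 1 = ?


Operation: addition mod 3
2 + 1 = (a + b) mod 3 with a = 2, b = 1

2 + 1 = 0


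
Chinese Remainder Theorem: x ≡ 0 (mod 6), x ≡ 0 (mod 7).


m₁ = 6, m₂ = 7, gcd = 1, so CRT applies. M = m₁·m₂ = 42
Let M₁ = M/m₁ = 7, M₂ = M/m₂ = 6
Find y₁ ≡ M₁⁻¹ (mod m₁): 7⁻¹ ≡ 1 (mod 6)
Find y₂ ≡ M₂⁻¹ (mod m₂): 6⁻¹ ≡ 6 (mod 7)
x = a₁·M₁·y₁ + a₂·M₂·y₂ = 0·7·1 + 0·6·6 = 0
Reduce mod 42: x ≡ 0
Check: 0 mod 6 = 0 ✓, 0 mod 7 = 0 ✓

x ≡ 0 (mod 42)


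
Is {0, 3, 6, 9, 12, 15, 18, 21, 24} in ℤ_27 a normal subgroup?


H = {0, 3, 6, 9, 12, 15, 18, 21, 24} in ℤ_27
ℤ_27 is abelian; every subgroup of an abelian group is normal

Yes, normal subgroup


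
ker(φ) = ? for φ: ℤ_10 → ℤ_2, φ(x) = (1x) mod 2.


Kernel = preimage of identity
ker(φ) = {x ∈ ℤ_10 : 1x ≡ 0 (mod 2)}. Since 2 | 10, φ is well-defined. The kernel is the cyclic subgroup ⟨2⟩ of ℤ_10 (order 5), i.e. {0, 2, 4, 6, 8}

ker(φ) = {0, 2, 4, 6, 8}


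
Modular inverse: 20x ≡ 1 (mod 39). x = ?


Use the extended Euclidean algorithm to write 1 = 20·s + 39·t; then s mod 39 is the inverse.
Euclidean algorithm:
  20 = 0·39 + 20
  39 = 1·20 + 19
  20 = 1·19 + 1
  19 = 19·1 + 0
gcd(20,39) = 1
Back-substitution gives: 20·(2) + 39·(-1) = 1
So 20⁻¹ ≡ 2 ≡ 2 (mod 39)
Check: 20 × 2 = 40 ≡ 1 (mod 39) ✓

20⁻¹ ≡ 2 (mod 39)


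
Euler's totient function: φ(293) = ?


Factor n: 293 = 293
φ(n) = n · ∏(1 - 1/p) over distinct primes p | n
φ(293) = 293 · (1 - 1/293) = 292

φ(293) = 292


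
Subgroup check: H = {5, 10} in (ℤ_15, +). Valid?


Subgroup test for H = {5, 10} in (ℤ_15, +):
(1) 0 ∈ H? No
(2) Closure: for all a,b ∈ H, (a+b) mod 15 ∈ H? No  [counterexample: 5 + 10 = 0 ∉ H]
(3) Inverses: for all a ∈ H, -a mod 15 ∈ H? Yes

No, H is not a subgroup of ℤ_15


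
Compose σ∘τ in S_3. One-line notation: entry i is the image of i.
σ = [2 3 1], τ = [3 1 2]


σ∘τ: apply τ first, then σ
1 →τ 3 →σ 1
2 →τ 1 →σ 2
3 →τ 2 →σ 3

σ∘τ = [1 2 3]


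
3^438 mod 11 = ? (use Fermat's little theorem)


Fermat's little theorem: if p is prime and gcd(a,p)=1, then a^(p-1) ≡ 1 (mod p)
p = 11 is prime, gcd(3,11) = 1
Reduce exponent: 438 mod 10 = 8
So 3^438 ≡ 3^8 (mod 11)
3^8 mod 11 = 5

3^438 ≡ 5 (mod 11)


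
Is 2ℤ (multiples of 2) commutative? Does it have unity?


2ℤ is a commutative ring under +,× but has no multiplicative identity (1 ∉ 2ℤ); it has no zero divisors, but without unity it is not an integral domain
Commutative: Yes
Integral domain: No
Has unity: No

2ℤ (multiples of 2): Commutative=Yes, Unity=No


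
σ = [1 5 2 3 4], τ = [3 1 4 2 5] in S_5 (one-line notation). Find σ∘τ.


σ∘τ: apply τ first, then σ
1 →τ 3 →σ 2
2 →τ 1 →σ 1
3 →τ 4 →σ 3
4 →τ 2 →σ 5
5 →τ 5 →σ 4

σ∘τ = [2 1 3 5 4]


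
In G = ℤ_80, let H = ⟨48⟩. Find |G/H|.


|⟨48⟩| = n / gcd(48, 80) = 80 / 16 = 5
H is normal (ℤ_80 is abelian).
|G/H| = |G| / |H| = 80 / 5 = 16

|G/H| = 16


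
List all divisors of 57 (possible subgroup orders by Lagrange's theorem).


Lagrange's theorem: |H| divides |G|
|G| = 57
Divisors of 57: 1, 3, 19, 57

Possible subgroup orders: {1, 3, 19, 57}


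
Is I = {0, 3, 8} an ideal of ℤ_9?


Check ideal conditions for I = {0, 3, 8} in ℤ_9:
(1) I is an additive subgroup? No
(2) For r ∈ ℤ_9 and a ∈ I: r·a ∈ I? No  [counterexample: r=2, a=3, r·a mod 9 = 6 ∉ I]

No, I is not an ideal of ℤ_9


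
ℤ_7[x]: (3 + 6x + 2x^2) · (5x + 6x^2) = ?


Expand and collect like terms; reduce coefficients mod 7:
x^0: 3·0 = 0 ≡ 0 (mod 7)
x^1: 3·5 + 6·0 = 15 ≡ 1 (mod 7)
x^2: 3·6 + 6·5 + 2·0 = 48 ≡ 6 (mod 7)
x^3: 6·6 + 2·5 = 46 ≡ 4 (mod 7)
x^4: 2·6 = 12 ≡ 5 (mod 7)
Result: x + 6x^2 + 4x^3 + 5x^4

f · g = x + 6x^2 + 4x^3 + 5x^4


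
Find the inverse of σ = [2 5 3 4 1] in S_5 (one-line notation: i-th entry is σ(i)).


To find σ⁻¹, swap domain and range:
σ(1) = 2 → σ⁻¹(2) = 1
σ(2) = 5 → σ⁻¹(5) = 2
σ(3) = 3 → σ⁻¹(3) = 3
σ(4) = 4 → σ⁻¹(4) = 4
σ(5) = 1 → σ⁻¹(1) = 5

σ⁻¹ = [5 1 3 4 2]


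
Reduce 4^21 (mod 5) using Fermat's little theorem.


Fermat's little theorem: if p is prime and gcd(a,p)=1, then a^(p-1) ≡ 1 (mod p)
p = 5 is prime, gcd(4,5) = 1
Reduce exponent: 21 mod 4 = 1
So 4^21 ≡ 4^1 (mod 5)
4^1 mod 5 = 4

4^21 ≡ 4 (mod 5)


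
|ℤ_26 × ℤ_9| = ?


|A × B| = |A| · |B|
|ℤ_26 × ℤ_9| = 26 × 9 = 234

|ℤ_26 × ℤ_9| = 234


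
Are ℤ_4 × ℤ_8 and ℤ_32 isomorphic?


Comparing ℤ_4 × ℤ_8 and ℤ_32:
gcd(4,8) = 4 ≠ 1. Max element order in ℤ_4×ℤ_8 is lcm(4,8) = 8 < 32, so it has no element of order 32

No, ℤ_4 × ℤ_8 ≇ ℤ_32


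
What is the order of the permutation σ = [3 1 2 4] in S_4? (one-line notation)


Cycle decomposition: (1 3 2)
Cycle lengths: 3
Order = lcm(3) = 3

ord(σ) = 3


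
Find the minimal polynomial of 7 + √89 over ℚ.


Let α = 7 + √89. Then α - 7 = √89, so (α - 7)² = 89, giving α² - 14α - 40 = 0. Degree 2 and α ∉ ℚ, so this is the minimal polynomial.

Minimal polynomial: x² - 14x - 40


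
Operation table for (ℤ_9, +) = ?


Elements: {0, 1, 2, 3, 4, 5, 6, 7, 8}
Operation: addition mod 9
Entry (a, b) = (a + b) mod 9

Cayley table:
  | 0 | 1 | 2 | 3 | 4 | 5 | 6 | 7 | 8
0 | 0 | 1 | 2 | 3 | 4 | 5 | 6 | 7 | 8
1 | 1 | 2 | 3 | 4 | 5 | 6 | 7 | 8 | 0
2 | 2 | 3 | 4 | 5 | 6 | 7 | 8 | 0 | 1
3 | 3 | 4 | 5 | 6 | 7 | 8 | 0 | 1 | 2
4 | 4 | 5 | 6 | 7 | 8 | 0 | 1 | 2 | 3
5 | 5 | 6 | 7 | 8 | 0 | 1 | 2 | 3 | 4
6 | 6 | 7 | 8 | 0 | 1 | 2 | 3 | 4 | 5
7 | 7 | 8 | 0 | 1 | 2 | 3 | 4 | 5 | 6
8 | 8 | 0 | 1 | 2 | 3 | 4 | 5 | 6 | 7


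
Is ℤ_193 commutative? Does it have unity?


ℤ_193 is a commutative ring with unity 1; 193 is prime, so ℤ_193 is a field (hence an integral domain)
Commutative: Yes
Integral domain: Yes
Has unity: Yes

ℤ_193: Commutative=Yes, Unity=Yes


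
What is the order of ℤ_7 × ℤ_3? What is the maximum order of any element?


|ℤ_7 × ℤ_3| = 7 × 3 = 21
Max element order = lcm(7,3) = 21
Cyclic? Yes (gcd=1)

|ℤ_7×ℤ_3| = 21, max element order = 21


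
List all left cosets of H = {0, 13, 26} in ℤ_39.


H = {0, 13, 26}, |H| = 3
Number of cosets = |G|/|H| = 39/3 = 13
0 + H = {0, 13, 26}
1 + H = {1, 14, 27}
2 + H = {2, 15, 28}
3 + H = {3, 16, 29}
4 + H = {4, 17, 30}
5 + H = {5, 18, 31}
6 + H = {6, 19, 32}
7 + H = {7, 20, 33}
8 + H = {8, 21, 34}
9 + H = {9, 22, 35}
10 + H = {10, 23, 36}
11 + H = {11, 24, 37}
12 + H = {12, 25, 38}

Cosets: 0+H={0,13,26}; 1+H={1,14,27}; 2+H={2,15,28}; 3+H={3,16,29}; 4+H={4,17,30}; 5+H={5,18,31}; 6+H={6,19,32}; 7+H={7,20,33}; 8+H={8,21,34}; 9+H={9,22,35}; 10+H={10,23,36}; 11+H={11,24,37}; 12+H={12,25,38}


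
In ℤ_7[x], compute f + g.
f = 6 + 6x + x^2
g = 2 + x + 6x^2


Add coefficients mod 7:
x^0: 6 + 2 = 1 (mod 7)
x^1: 6 + 1 = 0 (mod 7)
x^2: 1 + 6 = 0 (mod 7)
Result: 1

f + g = 1


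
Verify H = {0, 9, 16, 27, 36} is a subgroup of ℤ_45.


Subgroup test for H = {0, 9, 16, 27, 36} in (ℤ_45, +):
(1) 0 ∈ H? Yes
(2) Closure: for all a,b ∈ H, (a+b) mod 45 ∈ H? No  [counterexample: 9 + 9 = 18 ∉ H]
(3) Inverses: for all a ∈ H, -a mod 45 ∈ H? No

No, H is not a subgroup of ℤ_45


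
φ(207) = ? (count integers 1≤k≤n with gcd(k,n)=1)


Factor n: 207 = 3^2 × 23
φ(n) = n · ∏(1 - 1/p) over distinct primes p | n
φ(207) = 207 · (1 - 1/3) · (1 - 1/23) = 132

φ(207) = 132


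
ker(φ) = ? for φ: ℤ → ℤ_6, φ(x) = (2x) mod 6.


Kernel = preimage of identity
ker(φ) = {x ∈ ℤ : 2x ≡ 0 (mod 6)}. gcd(2,6) = 2, so 2x ≡ 0 (mod 6) ⟺ x ≡ 0 (mod 6/2 = 3). Hence ker(φ) = 3ℤ

ker(φ) = 3ℤ


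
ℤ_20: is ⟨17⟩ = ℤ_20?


g generates ℤ_n iff gcd(g, n) = 1
gcd(17, 20) = 1
Since gcd = 1, 17 is a generator.

Yes, 17 generates ℤ_20


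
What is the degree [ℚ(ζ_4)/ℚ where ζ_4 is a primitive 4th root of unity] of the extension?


[ℚ(ζ_n):ℚ] = deg Φ_n(x) = φ(n). Here φ(4) = 2

[ℚ(ζ_4)/ℚ where ζ_4 is a primitive 4th root of unity] = 2


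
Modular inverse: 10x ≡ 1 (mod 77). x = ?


Use the extended Euclidean algorithm to write 1 = 10·s + 77·t; then s mod 77 is the inverse.
Euclidean algorithm:
  10 = 0·77 + 10
  77 = 7·10 + 7
  10 = 1·7 + 3
  7 = 2·3 + 1
  3 = 3·1 + 0
gcd(10,77) = 1
Back-substitution gives: 10·(-23) + 77·(3) = 1
So 10⁻¹ ≡ -23 ≡ 54 (mod 77)
Check: 10 × 54 = 540 ≡ 1 (mod 77) ✓

10⁻¹ ≡ 54 (mod 77)


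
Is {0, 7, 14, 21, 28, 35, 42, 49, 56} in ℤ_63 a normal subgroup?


H = {0, 7, 14, 21, 28, 35, 42, 49, 56} in ℤ_63
ℤ_63 is abelian; every subgroup of an abelian group is normal

Yes, normal subgroup


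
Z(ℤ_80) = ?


Z(G) = {g ∈ G | gx = xg for all x ∈ G}
ℤ_80 is abelian, so Z(G) = G

Z(ℤ_80) = ℤ_80


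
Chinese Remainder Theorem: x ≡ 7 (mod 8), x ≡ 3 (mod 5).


m₁ = 8, m₂ = 5, gcd = 1, so CRT applies. M = m₁·m₂ = 40
Let M₁ = M/m₁ = 5, M₂ = M/m₂ = 8
Find y₁ ≡ M₁⁻¹ (mod m₁): 5⁻¹ ≡ 5 (mod 8)
Find y₂ ≡ M₂⁻¹ (mod m₂): 8⁻¹ ≡ 2 (mod 5)
x = a₁·M₁·y₁ + a₂·M₂·y₂ = 7·5·5 + 3·8·2 = 223
Reduce mod 40: x ≡ 23
Check: 23 mod 8 = 7 ✓, 23 mod 5 = 3 ✓

x ≡ 23 (mod 40)


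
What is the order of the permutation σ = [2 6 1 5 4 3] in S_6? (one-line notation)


Cycle decomposition: (1 2 6 3) (4 5)
Cycle lengths: 4, 2
Order = lcm(4, 2) = 4

ord(σ) = 4


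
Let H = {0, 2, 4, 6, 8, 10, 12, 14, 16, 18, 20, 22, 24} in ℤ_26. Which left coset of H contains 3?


3 + H = {3 + h (mod 26) : h ∈ H}
3+0=3, 3+2=5, 3+4=7, 3+6=9, 3+8=11, 3+10=13, 3+12=15, 3+14=17, 3+16=19, 3+18=21, 3+20=23, 3+22=25, 3+24=1
3 + H = {1, 3, 5, 7, 9, 11, 13, 15, 17, 19, 21, 23, 25} = 1 + H

3 + H = {1, 3, 5, 7, 9, 11, 13, 15, 17, 19, 21, 23, 25}


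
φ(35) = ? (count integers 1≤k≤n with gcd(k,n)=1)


Factor n: 35 = 5 × 7
φ(n) = n · ∏(1 - 1/p) over distinct primes p | n
φ(35) = 35 · (1 - 1/5) · (1 - 1/7) = 24

φ(35) = 24


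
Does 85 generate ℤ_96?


g generates ℤ_n iff gcd(g, n) = 1
gcd(85, 96) = 1
Since gcd = 1, 85 is a generator.

Yes, 85 generates ℤ_96


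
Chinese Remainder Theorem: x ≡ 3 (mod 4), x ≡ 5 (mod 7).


m₁ = 4, m₂ = 7, gcd = 1, so CRT applies. M = m₁·m₂ = 28
Let M₁ = M/m₁ = 7, M₂ = M/m₂ = 4
Find y₁ ≡ M₁⁻¹ (mod m₁): 7⁻¹ ≡ 3 (mod 4)
Find y₂ ≡ M₂⁻¹ (mod m₂): 4⁻¹ ≡ 2 (mod 7)
x = a₁·M₁·y₁ + a₂·M₂·y₂ = 3·7·3 + 5·4·2 = 103
Reduce mod 28: x ≡ 19
Check: 19 mod 4 = 3 ✓, 19 mod 7 = 5 ✓

x ≡ 19 (mod 28)


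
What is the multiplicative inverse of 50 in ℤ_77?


Use the extended Euclidean algorithm to write 1 = 50·s + 77·t; then s mod 77 is the inverse.
Euclidean algorithm:
  50 = 0·77 + 50
  77 = 1·50 + 27
  50 = 1·27 + 23
  27 = 1·23 + 4
  23 = 5·4 + 3
  4 = 1·3 + 1
  3 = 3·1 + 0
gcd(50,77) = 1
Back-substitution gives: 50·(-20) + 77·(13) = 1
So 50⁻¹ ≡ -20 ≡ 57 (mod 77)
Check: 50 × 57 = 2850 ≡ 1 (mod 77) ✓

50⁻¹ ≡ 57 (mod 77)


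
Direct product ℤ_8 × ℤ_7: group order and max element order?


|ℤ_8 × ℤ_7| = 8 × 7 = 56
Max element order = lcm(8,7) = 56
Cyclic? Yes (gcd=1)

|ℤ_8×ℤ_7| = 56, max element order = 56


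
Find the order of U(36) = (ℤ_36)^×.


U(n) is the group of units mod n; |U(n)| = φ(n)
|U(36)| = φ(36) = 12

|U(36) = (ℤ_36)^×| = 12


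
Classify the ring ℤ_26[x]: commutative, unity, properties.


ℤ_26 has zero divisors (2·13 ≡ 0), and these lift to constant zero divisors in ℤ_26[x]; so not an integral domain
Commutative: Yes
Integral domain: No
Has unity: Yes

ℤ_26[x]: Commutative=Yes, Unity=Yes


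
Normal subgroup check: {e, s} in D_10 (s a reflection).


H = {e, s} in D_10 (s a reflection)
r·s·r⁻¹ = sr⁻² ≠ s for n ≥ 3, so {e, s} is not closed under conjugation

No, not a normal subgroup


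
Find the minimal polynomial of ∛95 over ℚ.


∛95 satisfies x³ - 95 = 0, irreducible over ℚ (no rational root; 95 is not a perfect cube)

Minimal polynomial: x³ - 95


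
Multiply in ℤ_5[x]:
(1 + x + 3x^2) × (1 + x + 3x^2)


Expand and collect like terms; reduce coefficients mod 5:
x^0: 1·1 = 1 ≡ 1 (mod 5)
x^1: 1·1 + 1·1 = 2 ≡ 2 (mod 5)
x^2: 1·3 + 1·1 + 3·1 = 7 ≡ 2 (mod 5)
x^3: 1·3 + 3·1 = 6 ≡ 1 (mod 5)
x^4: 3·3 = 9 ≡ 4 (mod 5)
Result: 1 + 2x + 2x^2 + x^3 + 4x^4

f · g = 1 + 2x + 2x^2 + x^3 + 4x^4


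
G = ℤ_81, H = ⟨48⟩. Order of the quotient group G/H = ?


|⟨48⟩| = n / gcd(48, 81) = 81 / 3 = 27
H is normal (ℤ_81 is abelian).
|G/H| = |G| / |H| = 81 / 27 = 3

|G/H| = 3


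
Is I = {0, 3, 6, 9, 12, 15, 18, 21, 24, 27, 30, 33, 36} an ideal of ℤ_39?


Check ideal conditions for I = {0, 3, 6, 9, 12, 15, 18, 21, 24, 27, 30, 33, 36} in ℤ_39:
(1) I is an additive subgroup? Yes
(2) For r ∈ ℤ_39 and a ∈ I: r·a ∈ I? Yes

Yes, I is an ideal of ℤ_39


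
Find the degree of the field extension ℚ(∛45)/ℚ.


∛45 has minimal polynomial x³ - 45 (irreducible over ℚ since 45 is not a perfect cube)

[ℚ(∛45)/ℚ] = 3


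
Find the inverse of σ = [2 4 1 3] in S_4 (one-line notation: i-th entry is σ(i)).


To find σ⁻¹, swap domain and range:
σ(1) = 2 → σ⁻¹(2) = 1
σ(2) = 4 → σ⁻¹(4) = 2
σ(3) = 1 → σ⁻¹(1) = 3
σ(4) = 3 → σ⁻¹(3) = 4

σ⁻¹ = [3 1 4 2]


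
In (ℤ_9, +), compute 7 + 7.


Operation: addition mod 9
7 + 7 = (a + b) mod 9 with a = 7, b = 7

7 + 7 = 5


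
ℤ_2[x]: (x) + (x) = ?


Add coefficients mod 2:
x^0: 0 + 0 = 0 (mod 2)
x^1: 1 + 1 = 0 (mod 2)
Result: 0

f + g = 0


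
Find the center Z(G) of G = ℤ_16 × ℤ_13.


Z(G) = {g ∈ G | gx = xg for all x ∈ G}
Direct product of abelian groups is abelian, so Z(G) = G

Z(ℤ_16 × ℤ_13) = ℤ_16 × ℤ_13


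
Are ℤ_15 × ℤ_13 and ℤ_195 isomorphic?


Comparing ℤ_15 × ℤ_13 and ℤ_195:
gcd(15,13) = 1, so ℤ_15 × ℤ_13 ≅ ℤ_195 (CRT)

Yes, ℤ_15 × ℤ_13 ≅ ℤ_195


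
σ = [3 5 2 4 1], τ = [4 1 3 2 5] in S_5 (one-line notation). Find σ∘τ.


σ∘τ: apply τ first, then σ
1 →τ 4 →σ 4
2 →τ 1 →σ 3
3 →τ 3 →σ 2
4 →τ 2 →σ 5
5 →τ 5 →σ 1

σ∘τ = [4 3 2 5 1]


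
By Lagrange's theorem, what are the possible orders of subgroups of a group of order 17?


Lagrange's theorem: |H| divides |G|
|G| = 17
Divisors of 17: 1, 17

Possible subgroup orders: {1, 17}


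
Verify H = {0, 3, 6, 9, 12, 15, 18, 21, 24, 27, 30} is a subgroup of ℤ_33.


Subgroup test for H = {0, 3, 6, 9, 12, 15, 18, 21, 24, 27, 30} in (ℤ_33, +):
(1) 0 ∈ H? Yes
(2) Closure: for all a,b ∈ H, (a+b) mod 33 ∈ H? Yes
(3) Inverses: for all a ∈ H, -a mod 33 ∈ H? Yes

Yes, H is a subgroup of ℤ_33


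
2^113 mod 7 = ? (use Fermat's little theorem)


Fermat's little theorem: if p is prime and gcd(a,p)=1, then a^(p-1) ≡ 1 (mod p)
p = 7 is prime, gcd(2,7) = 1
Reduce exponent: 113 mod 6 = 5
So 2^113 ≡ 2^5 (mod 7)
2^5 mod 7 = 4

2^113 ≡ 4 (mod 7)


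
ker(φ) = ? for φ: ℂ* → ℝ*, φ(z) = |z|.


Kernel = preimage of identity
ker(φ) = {z ∈ ℂ* | |z| = 1} = unit circle S¹

ker(φ) = S¹ (unit circle)


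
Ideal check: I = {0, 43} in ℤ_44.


Check ideal conditions for I = {0, 43} in ℤ_44:
(1) I is an additive subgroup? No
(2) For r ∈ ℤ_44 and a ∈ I: r·a ∈ I? No  [counterexample: r=2, a=43, r·a mod 44 = 42 ∉ I]

No, I is not an ideal of ℤ_44


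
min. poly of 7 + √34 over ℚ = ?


Let α = 7 + √34. Then α - 7 = √34, so (α - 7)² = 34, giving α² - 14α + 15 = 0. Degree 2 and α ∉ ℚ, so this is the minimal polynomial.

Minimal polynomial: x² - 14x + 15


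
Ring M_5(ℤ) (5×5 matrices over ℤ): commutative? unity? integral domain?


Matrix multiplication is non-commutative for n ≥ 2; the identity matrix I is the unity; singular matrices give zero divisors, so not an integral domain
Commutative: No
Integral domain: No
Has unity: Yes

M_5(ℤ) (5×5 matrices over ℤ): Commutative=No, Unity=Yes


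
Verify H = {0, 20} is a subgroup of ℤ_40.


Subgroup test for H = {0, 20} in (ℤ_40, +):
(1) 0 ∈ H? Yes
(2) Closure: for all a,b ∈ H, (a+b) mod 40 ∈ H? Yes
(3) Inverses: for all a ∈ H, -a mod 40 ∈ H? Yes

Yes, H is a subgroup of ℤ_40


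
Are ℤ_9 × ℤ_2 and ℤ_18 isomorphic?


Comparing ℤ_9 × ℤ_2 and ℤ_18:
gcd(9,2) = 1, so ℤ_9 × ℤ_2 ≅ ℤ_18 (CRT)

Yes, ℤ_9 × ℤ_2 ≅ ℤ_18


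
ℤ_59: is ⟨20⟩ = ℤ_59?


g generates ℤ_n iff gcd(g, n) = 1
gcd(20, 59) = 1
Since gcd = 1, 20 is a generator.

Yes, 20 generates ℤ_59


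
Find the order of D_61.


|D_n| = 2n (n rotations and n reflections)
|D_61| = 2×61 = 122

|D_61| = 122


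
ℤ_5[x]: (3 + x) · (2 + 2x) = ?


Expand and collect like terms; reduce coefficients mod 5:
x^0: 3·2 = 6 ≡ 1 (mod 5)
x^1: 3·2 + 1·2 = 8 ≡ 3 (mod 5)
x^2: 1·2 = 2 ≡ 2 (mod 5)
Result: 1 + 3x + 2x^2

f · g = 1 + 3x + 2x^2


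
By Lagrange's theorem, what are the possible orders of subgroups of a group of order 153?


Lagrange's theorem: |H| divides |G|
|G| = 153
Divisors of 153: 1, 3, 9, 17, 51, 153

Possible subgroup orders: {1, 3, 9, 17, 51, 153}


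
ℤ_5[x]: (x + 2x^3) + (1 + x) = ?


Add coefficients mod 5:
x^0: 0 + 1 = 1 (mod 5)
x^1: 1 + 1 = 2 (mod 5)
x^2: 0 + 0 = 0 (mod 5)
x^3: 2 + 0 = 2 (mod 5)
Result: 1 + 2x + 2x^3

f + g = 1 + 2x + 2x^3


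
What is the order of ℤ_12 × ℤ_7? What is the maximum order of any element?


|ℤ_12 × ℤ_7| = 12 × 7 = 84
Max element order = lcm(12,7) = 84
Cyclic? Yes (gcd=1)

|ℤ_12×ℤ_7| = 84, max element order = 84


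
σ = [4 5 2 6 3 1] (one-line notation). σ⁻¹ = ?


To find σ⁻¹, swap domain and range:
σ(1) = 4 → σ⁻¹(4) = 1
σ(2) = 5 → σ⁻¹(5) = 2
σ(3) = 2 → σ⁻¹(2) = 3
σ(4) = 6 → σ⁻¹(6) = 4
σ(5) = 3 → σ⁻¹(3) = 5
σ(6) = 1 → σ⁻¹(1) = 6

σ⁻¹ = [6 3 5 1 2 4]


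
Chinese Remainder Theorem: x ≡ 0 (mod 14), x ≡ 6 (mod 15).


m₁ = 14, m₂ = 15, gcd = 1, so CRT applies. M = m₁·m₂ = 210
Let M₁ = M/m₁ = 15, M₂ = M/m₂ = 14
Find y₁ ≡ M₁⁻¹ (mod m₁): 15⁻¹ ≡ 1 (mod 14)
Find y₂ ≡ M₂⁻¹ (mod m₂): 14⁻¹ ≡ 14 (mod 15)
x = a₁·M₁·y₁ + a₂·M₂·y₂ = 0·15·1 + 6·14·14 = 1176
Reduce mod 210: x ≡ 126
Check: 126 mod 14 = 0 ✓, 126 mod 15 = 6 ✓

x ≡ 126 (mod 210)


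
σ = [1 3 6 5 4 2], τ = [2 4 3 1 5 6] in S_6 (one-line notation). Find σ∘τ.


σ∘τ: apply τ first, then σ
1 →τ 2 →σ 3
2 →τ 4 →σ 5
3 →τ 3 →σ 6
4 →τ 1 →σ 1
5 →τ 5 →σ 4
6 →τ 6 →σ 2

σ∘τ = [3 5 6 1 4 2]


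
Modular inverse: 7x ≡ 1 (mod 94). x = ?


Use the extended Euclidean algorithm to write 1 = 7·s + 94·t; then s mod 94 is the inverse.
Euclidean algorithm:
  7 = 0·94 + 7
  94 = 13·7 + 3
  7 = 2·3 + 1
  3 = 3·1 + 0
gcd(7,94) = 1
Back-substitution gives: 7·(27) + 94·(-2) = 1
So 7⁻¹ ≡ 27 ≡ 27 (mod 94)
Check: 7 × 27 = 189 ≡ 1 (mod 94) ✓

7⁻¹ ≡ 27 (mod 94)


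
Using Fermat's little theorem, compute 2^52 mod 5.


Fermat's little theorem: if p is prime and gcd(a,p)=1, then a^(p-1) ≡ 1 (mod p)
p = 5 is prime, gcd(2,5) = 1
Reduce exponent: 52 mod 4 = 0
So 2^52 ≡ 2^0 (mod 5)
2^0 = 1

2^52 ≡ 1 (mod 5)


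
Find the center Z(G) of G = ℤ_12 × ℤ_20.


Z(G) = {g ∈ G | gx = xg for all x ∈ G}
Direct product of abelian groups is abelian, so Z(G) = G

Z(ℤ_12 × ℤ_20) = ℤ_12 × ℤ_20


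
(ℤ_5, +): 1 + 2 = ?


Operation: addition mod 5
1 + 2 = (a + b) mod 5 with a = 1, b = 2

1 + 2 = 3


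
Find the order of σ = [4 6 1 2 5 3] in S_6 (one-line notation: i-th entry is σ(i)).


Cycle decomposition: (1 4 2 6 3)
Cycle lengths: 5
Order = lcm(5) = 5

ord(σ) = 5


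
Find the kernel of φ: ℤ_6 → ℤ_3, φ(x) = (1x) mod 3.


Kernel = preimage of identity
ker(φ) = {x ∈ ℤ_6 : 1x ≡ 0 (mod 3)}. Since 3 | 6, φ is well-defined. The kernel is the cyclic subgroup ⟨3⟩ of ℤ_6 (order 2), i.e. {0, 3}

ker(φ) = {0, 3}


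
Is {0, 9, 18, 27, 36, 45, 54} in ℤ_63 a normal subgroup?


H = {0, 9, 18, 27, 36, 45, 54} in ℤ_63
ℤ_63 is abelian; every subgroup of an abelian group is normal

Yes, normal subgroup


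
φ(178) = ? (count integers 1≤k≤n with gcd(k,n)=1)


Factor n: 178 = 2 × 89
φ(n) = n · ∏(1 - 1/p) over distinct primes p | n
φ(178) = 178 · (1 - 1/2) · (1 - 1/89) = 88

φ(178) = 88


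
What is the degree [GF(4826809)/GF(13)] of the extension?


GF(4826809) = GF(13^6), so the extension degree is 6

[GF(4826809)/GF(13)] = 6


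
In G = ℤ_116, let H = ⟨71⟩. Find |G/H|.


|⟨71⟩| = n / gcd(71, 116) = 116 / 1 = 116
H is normal (ℤ_116 is abelian).
|G/H| = |G| / |H| = 116 / 116 = 1

|G/H| = 1


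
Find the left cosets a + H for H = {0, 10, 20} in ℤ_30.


H = {0, 10, 20}, |H| = 3
Number of cosets = |G|/|H| = 30/3 = 10
0 + H = {0, 10, 20}
1 + H = {1, 11, 21}
2 + H = {2, 12, 22}
3 + H = {3, 13, 23}
4 + H = {4, 14, 24}
5 + H = {5, 15, 25}
6 + H = {6, 16, 26}
7 + H = {7, 17, 27}
8 + H = {8, 18, 28}
9 + H = {9, 19, 29}

Cosets: 0+H={0,10,20}; 1+H={1,11,21}; 2+H={2,12,22}; 3+H={3,13,23}; 4+H={4,14,24}; 5+H={5,15,25}; 6+H={6,16,26}; 7+H={7,17,27}; 8+H={8,18,28}; 9+H={9,19,29}


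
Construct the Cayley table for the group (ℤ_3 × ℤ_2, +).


Elements: {(0,0), (0,1), (1,0), (1,1), (2,0), (2,1)}
Operation: componentwise addition mod (3, 2)
Entry (a, b) = ((a₁+b₁) mod 3, (a₂+b₂) mod 2)

Cayley table:
      | (0,0) | (0,1) | (1,0) | (1,1) | (2,0) | (2,1)
(0,0) | (0,0) | (0,1) | (1,0) | (1,1) | (2,0) | (2,1)
(0,1) | (0,1) | (0,0) | (1,1) | (1,0) | (2,1) | (2,0)
(1,0) | (1,0) | (1,1) | (2,0) | (2,1) | (0,0) | (0,1)
(1,1) | (1,1) | (1,0) | (2,1) | (2,0) | (0,1) | (0,0)
(2,0) | (2,0) | (2,1) | (0,0) | (0,1) | (1,0) | (1,1)
(2,1) | (2,1) | (2,0) | (0,1) | (0,0) | (1,1) | (1,0)


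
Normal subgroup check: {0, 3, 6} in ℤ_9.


H = {0, 3, 6} in ℤ_9
ℤ_9 is abelian; every subgroup of an abelian group is normal

Yes, normal subgroup


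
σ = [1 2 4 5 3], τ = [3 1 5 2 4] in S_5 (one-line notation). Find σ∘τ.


σ∘τ: apply τ first, then σ
1 →τ 3 →σ 4
2 →τ 1 →σ 1
3 →τ 5 →σ 3
4 →τ 2 →σ 2
5 →τ 4 →σ 5

σ∘τ = [4 1 3 2 5]


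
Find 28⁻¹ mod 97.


Use the extended Euclidean algorithm to write 1 = 28·s + 97·t; then s mod 97 is the inverse.
Euclidean algorithm:
  28 = 0·97 + 28
  97 = 3·28 + 13
  28 = 2·13 + 2
  13 = 6·2 + 1
  2 = 2·1 + 0
gcd(28,97) = 1
Back-substitution gives: 28·(-45) + 97·(13) = 1
So 28⁻¹ ≡ -45 ≡ 52 (mod 97)
Check: 28 × 52 = 1456 ≡ 1 (mod 97) ✓

28⁻¹ ≡ 52 (mod 97)


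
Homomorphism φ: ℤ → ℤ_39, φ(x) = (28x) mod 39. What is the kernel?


Kernel = preimage of identity
ker(φ) = {x ∈ ℤ : 28x ≡ 0 (mod 39)}. gcd(28,39) = 1, so 28x ≡ 0 (mod 39) ⟺ x ≡ 0 (mod 39/1 = 39). Hence ker(φ) = 39ℤ

ker(φ) = 39ℤ


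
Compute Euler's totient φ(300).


Factor n: 300 = 2^2 × 3 × 5^2
φ(n) = n · ∏(1 - 1/p) over distinct primes p | n
φ(300) = 300 · (1 - 1/2) · (1 - 1/3) · (1 - 1/5) = 80

φ(300) = 80


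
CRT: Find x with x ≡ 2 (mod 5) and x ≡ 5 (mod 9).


m₁ = 5, m₂ = 9, gcd = 1, so CRT applies. M = m₁·m₂ = 45
Let M₁ = M/m₁ = 9, M₂ = M/m₂ = 5
Find y₁ ≡ M₁⁻¹ (mod m₁): 9⁻¹ ≡ 4 (mod 5)
Find y₂ ≡ M₂⁻¹ (mod m₂): 5⁻¹ ≡ 2 (mod 9)
x = a₁·M₁·y₁ + a₂·M₂·y₂ = 2·9·4 + 5·5·2 = 122
Reduce mod 45: x ≡ 32
Check: 32 mod 5 = 2 ✓, 32 mod 9 = 5 ✓

x ≡ 32 (mod 45)


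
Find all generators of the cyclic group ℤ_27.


g generates ℤ_n iff gcd(g,n) = 1
Prime factors of 27: 3
Generators are g ∈ {1,...,26} not divisible by any of these primes.
Generators: {1, 2, 4, 5, 7, 8, 10, 11, 13, 14, 16, 17, 19, 20, 22, 23, 25, 26}
Number of generators = φ(27) = 18

Generators of ℤ_27 = {1, 2, 4, 5, 7, 8, 10, 11, 13, 14, 16, 17, 19, 20, 22, 23, 25, 26}


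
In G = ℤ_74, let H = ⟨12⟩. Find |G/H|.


|⟨12⟩| = n / gcd(12, 74) = 74 / 2 = 37
H is normal (ℤ_74 is abelian).
|G/H| = |G| / |H| = 74 / 37 = 2

|G/H| = 2


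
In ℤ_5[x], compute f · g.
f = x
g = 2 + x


Expand and collect like terms; reduce coefficients mod 5:
x^0: 0·2 = 0 ≡ 0 (mod 5)
x^1: 0·1 + 1·2 = 2 ≡ 2 (mod 5)
x^2: 1·1 = 1 ≡ 1 (mod 5)
Result: 2x + x^2

f · g = 2x + x^2


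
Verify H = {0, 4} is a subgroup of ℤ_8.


Subgroup test for H = {0, 4} in (ℤ_8, +):
(1) 0 ∈ H? Yes
(2) Closure: for all a,b ∈ H, (a+b) mod 8 ∈ H? Yes
(3) Inverses: for all a ∈ H, -a mod 8 ∈ H? Yes

Yes, H is a subgroup of ℤ_8


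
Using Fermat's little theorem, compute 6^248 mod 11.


Fermat's little theorem: if p is prime and gcd(a,p)=1, then a^(p-1) ≡ 1 (mod p)
p = 11 is prime, gcd(6,11) = 1
Reduce exponent: 248 mod 10 = 8
So 6^248 ≡ 6^8 (mod 11)
6^8 mod 11 = 4

6^248 ≡ 4 (mod 11)


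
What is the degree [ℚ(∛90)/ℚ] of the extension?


∛90 has minimal polynomial x³ - 90 (irreducible over ℚ since 90 is not a perfect cube)

[ℚ(∛90)/ℚ] = 3


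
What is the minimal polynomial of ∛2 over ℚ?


∛2 satisfies x³ - 2 = 0, irreducible over ℚ (no rational root; 2 is not a perfect cube)

Minimal polynomial: x³ - 2


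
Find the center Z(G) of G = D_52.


Z(G) = {g ∈ G | gx = xg for all x ∈ G}
For even n, Z(D_n) = {e, r^(n/2)}: the 180° rotation r^26 commutes with every reflection and rotation

Z(D_52) = {e, r^26}


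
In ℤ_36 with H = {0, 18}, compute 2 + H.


2 + H = {2 + h (mod 36) : h ∈ H}
2+0=2, 2+18=20

2 + H = {2, 20}


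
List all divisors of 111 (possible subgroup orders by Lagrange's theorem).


Lagrange's theorem: |H| divides |G|
|G| = 111
Divisors of 111: 1, 3, 37, 111

Possible subgroup orders: {1, 3, 37, 111}


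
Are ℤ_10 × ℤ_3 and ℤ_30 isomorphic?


Comparing ℤ_10 × ℤ_3 and ℤ_30:
gcd(10,3) = 1, so ℤ_10 × ℤ_3 ≅ ℤ_30 (CRT)

Yes, ℤ_10 × ℤ_3 ≅ ℤ_30


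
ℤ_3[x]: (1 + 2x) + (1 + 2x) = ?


Add coefficients mod 3:
x^0: 1 + 1 = 2 (mod 3)
x^1: 2 + 2 = 1 (mod 3)
Result: 2 + x

f + g = 2 + x


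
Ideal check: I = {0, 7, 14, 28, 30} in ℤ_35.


Check ideal conditions for I = {0, 7, 14, 28, 30} in ℤ_35:
(1) I is an additive subgroup? No
(2) For r ∈ ℤ_35 and a ∈ I: r·a ∈ I? No  [counterexample: r=2, a=28, r·a mod 35 = 21 ∉ I]

No, I is not an ideal of ℤ_35


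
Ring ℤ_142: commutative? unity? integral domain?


ℤ_142 is a commutative ring with unity 1; 142 = 2×71 is composite, so 2·71 ≡ 0 gives zero divisors (not an integral domain)
Commutative: Yes
Integral domain: No
Has unity: Yes

ℤ_142: Commutative=Yes, Unity=Yes


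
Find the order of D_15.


|D_n| = 2n (n rotations and n reflections)
|D_15| = 2×15 = 30

|D_15| = 30


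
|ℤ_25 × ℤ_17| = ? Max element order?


|ℤ_25 × ℤ_17| = 25 × 17 = 425
Max element order = lcm(25,17) = 425
Cyclic? Yes (gcd=1)

|ℤ_25×ℤ_17| = 425, max element order = 425


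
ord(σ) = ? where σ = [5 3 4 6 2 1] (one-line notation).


Cycle decomposition: (1 5 2 3 4 6)
Cycle lengths: 6
Order = lcm(6) = 6

ord(σ) = 6


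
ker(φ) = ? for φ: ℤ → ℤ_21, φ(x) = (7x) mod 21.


Kernel = preimage of identity
ker(φ) = {x ∈ ℤ : 7x ≡ 0 (mod 21)}. gcd(7,21) = 7, so 7x ≡ 0 (mod 21) ⟺ x ≡ 0 (mod 21/7 = 3). Hence ker(φ) = 3ℤ

ker(φ) = 3ℤ


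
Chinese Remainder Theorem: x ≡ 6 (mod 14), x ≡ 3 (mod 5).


m₁ = 14, m₂ = 5, gcd = 1, so CRT applies. M = m₁·m₂ = 70
Let M₁ = M/m₁ = 5, M₂ = M/m₂ = 14
Find y₁ ≡ M₁⁻¹ (mod m₁): 5⁻¹ ≡ 3 (mod 14)
Find y₂ ≡ M₂⁻¹ (mod m₂): 14⁻¹ ≡ 4 (mod 5)
x = a₁·M₁·y₁ + a₂·M₂·y₂ = 6·5·3 + 3·14·4 = 258
Reduce mod 70: x ≡ 48
Check: 48 mod 14 = 6 ✓, 48 mod 5 = 3 ✓

x ≡ 48 (mod 70)


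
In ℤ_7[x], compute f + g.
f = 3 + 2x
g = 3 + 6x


Add coefficients mod 7:
x^0: 3 + 3 = 6 (mod 7)
x^1: 2 + 6 = 1 (mod 7)
Result: 6 + x

f + g = 6 + x


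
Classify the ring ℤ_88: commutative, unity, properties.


ℤ_88 is a commutative ring with unity 1; 88 = 2×44 is composite, so 2·44 ≡ 0 gives zero divisors (not an integral domain)
Commutative: Yes
Integral domain: No
Has unity: Yes

ℤ_88: Commutative=Yes, Unity=Yes


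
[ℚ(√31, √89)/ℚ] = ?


[ℚ(√31,√89):ℚ] = [ℚ(√31,√89):ℚ(√31)]·[ℚ(√31):ℚ] = 2·2 = 4

[ℚ(√31, √89)/ℚ] = 4
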